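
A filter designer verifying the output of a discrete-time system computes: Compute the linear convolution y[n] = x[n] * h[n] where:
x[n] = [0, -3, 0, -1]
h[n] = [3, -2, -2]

y[n] = sum_k x[k]*h[n-k]. Output length = len(x) + len(h) - 1 = 4 + 3 - 1 = 6.
y[0] = 0*3 = 0
y[1] = -3*3 + 0*-2 = -9
y[2] = 0*3 + -3*-2 + 0*-2 = 6
y[3] = -1*3 + 0*-2 + -3*-2 = 3
y[4] = -1*-2 + 0*-2 = 2
y[5] = -1*-2 = 2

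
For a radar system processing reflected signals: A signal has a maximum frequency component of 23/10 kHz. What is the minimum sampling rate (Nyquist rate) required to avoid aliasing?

By the Nyquist-Shannon sampling theorem,
the minimum sampling rate (Nyquist rate) must be at least 2 * f_max.
Nyquist rate = 2 * 23/10 kHz = 23/5 kHz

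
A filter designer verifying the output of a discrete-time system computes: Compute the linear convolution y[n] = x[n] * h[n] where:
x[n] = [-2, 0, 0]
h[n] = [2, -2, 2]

y[n] = sum_k x[k]*h[n-k]. Output length = len(x) + len(h) - 1 = 3 + 3 - 1 = 5.
y[0] = -2*2 = -4
y[1] = 0*2 + -2*-2 = 4
y[2] = 0*2 + 0*-2 + -2*2 = -4
y[3] = 0*-2 + 0*2 = 0
y[4] = 0*2 = 0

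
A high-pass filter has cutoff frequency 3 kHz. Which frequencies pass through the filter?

A high-pass filter passes all frequencies above the cutoff frequency 3 kHz and attenuates lower frequencies.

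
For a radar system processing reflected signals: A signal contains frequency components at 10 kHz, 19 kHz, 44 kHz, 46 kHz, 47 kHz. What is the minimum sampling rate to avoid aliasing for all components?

The highest frequency component is f_max = 47 kHz.
Nyquist rate = 2 * f_max = 2 * 47 kHz = 94 kHz.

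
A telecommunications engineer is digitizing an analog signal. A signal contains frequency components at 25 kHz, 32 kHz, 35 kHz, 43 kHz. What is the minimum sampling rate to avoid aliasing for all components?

The highest frequency component is f_max = 43 kHz.
Nyquist rate = 2 * f_max = 2 * 43 kHz = 86 kHz.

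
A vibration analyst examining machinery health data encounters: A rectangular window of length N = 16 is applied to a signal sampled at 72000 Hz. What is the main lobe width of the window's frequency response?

For a rectangular window of length N,
the main lobe width in frequency is 2*f_s/N.
= 2*72000/16 = 9000 Hz
This determines the minimum frequency separation for resolving two sinusoids.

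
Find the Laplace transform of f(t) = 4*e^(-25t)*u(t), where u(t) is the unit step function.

Standard Laplace transform pair:
e^(-at)*u(t) <-> 1/(s+a)
With a = 25: L{4*e^(-25t)*u(t)} = 4/(s+25), ROC: Re(s) > -25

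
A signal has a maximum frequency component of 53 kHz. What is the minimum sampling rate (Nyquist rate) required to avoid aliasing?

By the Nyquist-Shannon sampling theorem,
the minimum sampling rate (Nyquist rate) must be at least 2 * f_max.
Nyquist rate = 2 * 53 kHz = 106 kHz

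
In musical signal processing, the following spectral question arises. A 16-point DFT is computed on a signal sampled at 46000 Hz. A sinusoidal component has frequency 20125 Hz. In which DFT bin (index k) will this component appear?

DFT frequency resolution = f_s/N = 46000/16 = 2875 Hz
Bin index k = f_signal / resolution = 20125 / 2875 = 7
The signal frequency 20125 Hz falls in DFT bin k = 7.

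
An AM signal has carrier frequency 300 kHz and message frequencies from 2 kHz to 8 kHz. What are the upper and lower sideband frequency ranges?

Upper sideband (USB) = fc + [fm_low, fm_high] = 300 + [2, 8] = [302, 308] kHz
Lower sideband (LSB) = fc - [fm_high, fm_low] = 300 - [8, 2] = [292, 298] kHz
Total occupied spectrum: 292 kHz to 308 kHz (plus carrier at 300 kHz)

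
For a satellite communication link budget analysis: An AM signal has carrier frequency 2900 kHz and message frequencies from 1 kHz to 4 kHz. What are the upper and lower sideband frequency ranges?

Upper sideband (USB) = fc + [fm_low, fm_high] = 2900 + [1, 4] = [2901, 2904] kHz
Lower sideband (LSB) = fc - [fm_high, fm_low] = 2900 - [4, 1] = [2896, 2899] kHz
Total occupied spectrum: 2896 kHz to 2904 kHz (plus carrier at 2900 kHz)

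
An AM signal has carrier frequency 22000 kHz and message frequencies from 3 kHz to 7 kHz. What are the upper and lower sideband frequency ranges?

Upper sideband (USB) = fc + [fm_low, fm_high] = 22000 + [3, 7] = [22003, 22007] kHz
Lower sideband (LSB) = fc - [fm_high, fm_low] = 22000 - [7, 3] = [21993, 21997] kHz
Total occupied spectrum: 21993 kHz to 22007 kHz (plus carrier at 22000 kHz)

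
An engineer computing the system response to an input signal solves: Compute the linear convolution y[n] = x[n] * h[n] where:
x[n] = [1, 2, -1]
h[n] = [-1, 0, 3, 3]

y[n] = sum_k x[k]*h[n-k]. Output length = len(x) + len(h) - 1 = 3 + 4 - 1 = 6.
y[0] = 1*-1 = -1
y[1] = 2*-1 + 1*0 = -2
y[2] = -1*-1 + 2*0 + 1*3 = 4
y[3] = -1*0 + 2*3 + 1*3 = 9
y[4] = -1*3 + 2*3 = 3
y[5] = -1*3 = -3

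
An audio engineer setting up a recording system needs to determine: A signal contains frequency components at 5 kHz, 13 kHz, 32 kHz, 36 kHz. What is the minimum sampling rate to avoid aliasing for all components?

The highest frequency component is f_max = 36 kHz.
Nyquist rate = 2 * f_max = 2 * 36 kHz = 72 kHz.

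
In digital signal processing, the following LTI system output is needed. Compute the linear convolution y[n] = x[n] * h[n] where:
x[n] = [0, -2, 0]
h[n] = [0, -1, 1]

y[n] = sum_k x[k]*h[n-k]. Output length = len(x) + len(h) - 1 = 3 + 3 - 1 = 5.
y[0] = 0*0 = 0
y[1] = -2*0 + 0*-1 = 0
y[2] = 0*0 + -2*-1 + 0*1 = 2
y[3] = 0*-1 + -2*1 = -2
y[4] = 0*1 = 0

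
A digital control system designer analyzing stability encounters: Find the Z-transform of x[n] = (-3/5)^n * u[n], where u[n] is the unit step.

The Z-transform of a^n * u[n] is z/(z-a) for |z| > |a|.
Here a = -3/5, so X(z) = z/(z - (-3/5)) = 5z/(5z + 3)
ROC: |z| > 3/5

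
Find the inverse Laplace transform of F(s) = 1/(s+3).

Standard pair: k/(s+a) <-> k*e^(-at)*u(t)
With k=1, a=3: f(t) = e^(-3t)*u(t)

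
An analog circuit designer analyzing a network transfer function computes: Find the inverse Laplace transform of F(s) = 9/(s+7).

Standard pair: k/(s+a) <-> k*e^(-at)*u(t)
With k=9, a=7: f(t) = 9*e^(-7t)*u(t)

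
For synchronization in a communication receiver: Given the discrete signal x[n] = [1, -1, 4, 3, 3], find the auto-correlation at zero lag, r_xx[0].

The auto-correlation at zero lag r_xx[0] equals the signal energy.
r_xx[0] = sum of x[n]^2 = 1^2 + (-1)^2 + 4^2 + 3^2 + 3^2
= 1 + 1 + 16 + 9 + 9 = 36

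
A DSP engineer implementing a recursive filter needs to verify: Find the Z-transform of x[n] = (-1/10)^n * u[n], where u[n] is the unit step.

The Z-transform of a^n * u[n] is z/(z-a) for |z| > |a|.
Here a = -1/10, so X(z) = z/(z - (-1/10)) = 10z/(10z + 1)
ROC: |z| > 1/10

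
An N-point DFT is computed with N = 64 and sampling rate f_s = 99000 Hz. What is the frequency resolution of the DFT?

DFT frequency resolution = f_s / N
= 99000 / 64 = 12375/8 Hz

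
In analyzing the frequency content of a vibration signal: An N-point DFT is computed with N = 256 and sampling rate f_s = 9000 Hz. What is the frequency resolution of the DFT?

DFT frequency resolution = f_s / N
= 9000 / 256 = 1125/32 Hz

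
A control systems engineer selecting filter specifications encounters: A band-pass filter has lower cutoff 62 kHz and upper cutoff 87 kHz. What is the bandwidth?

Bandwidth = f_high - f_low
= 87 kHz - 62 kHz = 25 kHz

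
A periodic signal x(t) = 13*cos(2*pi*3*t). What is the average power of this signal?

Average power of A*cos(wt) is A^2/2.
P = 13^2 / 2 = 169/2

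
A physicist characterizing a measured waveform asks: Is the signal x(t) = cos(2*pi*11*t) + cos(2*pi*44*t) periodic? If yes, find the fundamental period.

f1 = 11 Hz, f2 = 44 Hz
Period T1 = 1/11, T2 = 1/44
Ratio T1/T2 = 44/11, which is rational.
The signal is periodic with fundamental period T = 1/GCD(11,44) = 1/11 s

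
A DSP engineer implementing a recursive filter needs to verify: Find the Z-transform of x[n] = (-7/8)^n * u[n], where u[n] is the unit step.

The Z-transform of a^n * u[n] is z/(z-a) for |z| > |a|.
Here a = -7/8, so X(z) = z/(z - (-7/8)) = 8z/(8z + 7)
ROC: |z| > 7/8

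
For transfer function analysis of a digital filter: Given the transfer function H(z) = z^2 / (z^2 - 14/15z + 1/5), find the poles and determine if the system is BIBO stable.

Poles are roots of the denominator: z^2 - 14/15z + 1/5 = 0.
Quadratic formula: z = [-(-14/15) +/- sqrt((-14/15)^2 - 4*(1/5))] / 2
Discriminant = 196/225 - 4/5 = 16/225; sqrt = 4/15.
z = (14/15 +/- 4/15) / 2 => z = 3/5 or z = 1/3.
|p1| = 3/5, |p2| = 1/3.
For BIBO stability, all poles must lie inside the unit circle (|p| < 1).
System is STABLE since both |p| < 1.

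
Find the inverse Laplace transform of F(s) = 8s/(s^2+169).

Standard pair: s/(s^2+w^2) <-> cos(wt)*u(t)
With k=8, w=13: f(t) = 8*cos(13t)*u(t)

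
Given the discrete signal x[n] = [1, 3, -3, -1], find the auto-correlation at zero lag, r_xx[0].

The auto-correlation at zero lag r_xx[0] equals the signal energy.
r_xx[0] = sum of x[n]^2 = 1^2 + 3^2 + (-3)^2 + (-1)^2
= 1 + 9 + 9 + 1 = 20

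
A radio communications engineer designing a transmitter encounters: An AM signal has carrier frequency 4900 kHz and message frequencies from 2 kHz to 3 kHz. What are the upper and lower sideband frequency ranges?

Upper sideband (USB) = fc + [fm_low, fm_high] = 4900 + [2, 3] = [4902, 4903] kHz
Lower sideband (LSB) = fc - [fm_high, fm_low] = 4900 - [3, 2] = [4897, 4898] kHz
Total occupied spectrum: 4897 kHz to 4903 kHz (plus carrier at 4900 kHz)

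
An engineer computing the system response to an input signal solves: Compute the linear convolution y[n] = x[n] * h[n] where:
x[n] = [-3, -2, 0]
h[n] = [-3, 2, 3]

y[n] = sum_k x[k]*h[n-k]. Output length = len(x) + len(h) - 1 = 3 + 3 - 1 = 5.
y[0] = -3*-3 = 9
y[1] = -2*-3 + -3*2 = 0
y[2] = 0*-3 + -2*2 + -3*3 = -13
y[3] = 0*2 + -2*3 = -6
y[4] = 0*3 = 0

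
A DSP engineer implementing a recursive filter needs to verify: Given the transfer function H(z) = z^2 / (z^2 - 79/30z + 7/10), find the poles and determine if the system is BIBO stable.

Poles are roots of the denominator: z^2 - 79/30z + 7/10 = 0.
Quadratic formula: z = [-(-79/30) +/- sqrt((-79/30)^2 - 4*(7/10))] / 2
Discriminant = 6241/900 - 14/5 = 3721/900; sqrt = 61/30.
z = (79/30 +/- 61/30) / 2 => z = 7/3 or z = 3/10.
|p1| = 7/3, |p2| = 3/10.
For BIBO stability, all poles must lie inside the unit circle (|p| < 1).
System is UNSTABLE since at least one |p| >= 1.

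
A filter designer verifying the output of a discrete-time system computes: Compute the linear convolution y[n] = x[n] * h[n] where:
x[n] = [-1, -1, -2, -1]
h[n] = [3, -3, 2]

y[n] = sum_k x[k]*h[n-k]. Output length = len(x) + len(h) - 1 = 4 + 3 - 1 = 6.
y[0] = -1*3 = -3
y[1] = -1*3 + -1*-3 = 0
y[2] = -2*3 + -1*-3 + -1*2 = -5
y[3] = -1*3 + -2*-3 + -1*2 = 1
y[4] = -1*-3 + -2*2 = -1
y[5] = -1*2 = -2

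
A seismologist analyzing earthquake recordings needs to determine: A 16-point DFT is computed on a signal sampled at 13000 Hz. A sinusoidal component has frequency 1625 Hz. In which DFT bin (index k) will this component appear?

DFT frequency resolution = f_s/N = 13000/16 = 1625/2 Hz
Bin index k = f_signal / resolution = 1625 / 1625/2 = 2
The signal frequency 1625 Hz falls in DFT bin k = 2.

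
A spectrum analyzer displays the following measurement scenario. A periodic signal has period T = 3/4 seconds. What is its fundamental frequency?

The fundamental frequency is the reciprocal of the period.
f = 1/T = 1/(3/4) = 4/3 Hz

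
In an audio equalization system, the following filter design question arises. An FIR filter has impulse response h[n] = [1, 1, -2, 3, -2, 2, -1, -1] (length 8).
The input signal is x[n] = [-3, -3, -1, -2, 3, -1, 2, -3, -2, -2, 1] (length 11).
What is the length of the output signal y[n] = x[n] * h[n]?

For linear convolution, the output length is:
len(y) = len(x) + len(h) - 1 = 11 + 8 - 1 = 18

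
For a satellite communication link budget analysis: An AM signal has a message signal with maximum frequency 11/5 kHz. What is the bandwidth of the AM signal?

In AM (double-sideband), the bandwidth is twice the message frequency.
BW = 2 * f_m = 2 * 11/5 kHz = 22/5 kHz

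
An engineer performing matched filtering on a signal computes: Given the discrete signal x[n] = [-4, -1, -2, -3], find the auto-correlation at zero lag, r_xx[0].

The auto-correlation at zero lag r_xx[0] equals the signal energy.
r_xx[0] = sum of x[n]^2 = (-4)^2 + (-1)^2 + (-2)^2 + (-3)^2
= 16 + 1 + 4 + 9 = 30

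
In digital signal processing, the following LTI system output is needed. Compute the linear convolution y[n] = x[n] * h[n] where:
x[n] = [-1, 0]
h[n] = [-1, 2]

y[n] = sum_k x[k]*h[n-k]. Output length = len(x) + len(h) - 1 = 2 + 2 - 1 = 3.
y[0] = -1*-1 = 1
y[1] = 0*-1 + -1*2 = -2
y[2] = 0*2 = 0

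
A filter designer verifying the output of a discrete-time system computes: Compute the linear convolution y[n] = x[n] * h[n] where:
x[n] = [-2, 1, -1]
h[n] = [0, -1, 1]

y[n] = sum_k x[k]*h[n-k]. Output length = len(x) + len(h) - 1 = 3 + 3 - 1 = 5.
y[0] = -2*0 = 0
y[1] = 1*0 + -2*-1 = 2
y[2] = -1*0 + 1*-1 + -2*1 = -3
y[3] = -1*-1 + 1*1 = 2
y[4] = -1*1 = -1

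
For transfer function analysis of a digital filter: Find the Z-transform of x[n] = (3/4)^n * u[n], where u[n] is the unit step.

The Z-transform of a^n * u[n] is z/(z-a) for |z| > |a|.
Here a = 3/4, so X(z) = z/(z - (3/4)) = 4z/(4z - 3)
ROC: |z| > 3/4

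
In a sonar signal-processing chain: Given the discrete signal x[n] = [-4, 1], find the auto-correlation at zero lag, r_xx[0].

The auto-correlation at zero lag r_xx[0] equals the signal energy.
r_xx[0] = sum of x[n]^2 = (-4)^2 + 1^2
= 16 + 1 = 17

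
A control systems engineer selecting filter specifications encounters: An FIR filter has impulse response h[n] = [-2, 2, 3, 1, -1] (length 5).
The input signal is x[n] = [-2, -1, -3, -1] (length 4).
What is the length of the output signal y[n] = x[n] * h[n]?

For linear convolution, the output length is:
len(y) = len(x) + len(h) - 1 = 4 + 5 - 1 = 8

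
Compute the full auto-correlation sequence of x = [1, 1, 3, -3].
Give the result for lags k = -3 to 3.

r_xx[k] = sum_m x[m]*x[m+k], indexed from 0, for k = -3 to 3:
  r_xx[-3] = x[3]*x[0] = -3
  r_xx[-2] = x[2]*x[0] + x[3]*x[1] = 0
  r_xx[-1] = x[1]*x[0] + x[2]*x[1] + x[3]*x[2] = -5
  r_xx[0] = x[0]*x[0] + x[1]*x[1] + x[2]*x[2] + x[3]*x[3] = 20
  r_xx[1] = x[0]*x[1] + x[1]*x[2] + x[2]*x[3] = -5
  r_xx[2] = x[0]*x[2] + x[1]*x[3] = 0
  r_xx[3] = x[0]*x[3] = -3
r_xx = [-3, 0, -5, 20, -5, 0, -3]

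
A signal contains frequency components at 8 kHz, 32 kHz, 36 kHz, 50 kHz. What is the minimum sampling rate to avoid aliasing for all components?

The highest frequency component is f_max = 50 kHz.
Nyquist rate = 2 * f_max = 2 * 50 kHz = 100 kHz.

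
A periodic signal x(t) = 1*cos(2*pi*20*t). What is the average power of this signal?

Average power of A*cos(wt) is A^2/2.
P = 1^2 / 2 = 1/2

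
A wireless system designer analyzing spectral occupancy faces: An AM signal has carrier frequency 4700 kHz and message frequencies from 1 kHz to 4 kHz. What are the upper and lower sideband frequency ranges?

Upper sideband (USB) = fc + [fm_low, fm_high] = 4700 + [1, 4] = [4701, 4704] kHz
Lower sideband (LSB) = fc - [fm_high, fm_low] = 4700 - [4, 1] = [4696, 4699] kHz
Total occupied spectrum: 4696 kHz to 4704 kHz (plus carrier at 4700 kHz)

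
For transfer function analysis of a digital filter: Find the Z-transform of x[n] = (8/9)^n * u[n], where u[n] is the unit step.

The Z-transform of a^n * u[n] is z/(z-a) for |z| > |a|.
Here a = 8/9, so X(z) = z/(z - (8/9)) = 9z/(9z - 8)
ROC: |z| > 8/9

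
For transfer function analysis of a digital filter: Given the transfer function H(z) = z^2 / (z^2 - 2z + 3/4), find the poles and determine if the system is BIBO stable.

Poles are roots of the denominator: z^2 - 2z + 3/4 = 0.
Quadratic formula: z = [-(-2) +/- sqrt((-2)^2 - 4*(3/4))] / 2
Discriminant = 4 - 3 = 1; sqrt = 1.
z = (2 +/- 1) / 2 => z = 3/2 or z = 1/2.
|p1| = 3/2, |p2| = 1/2.
For BIBO stability, all poles must lie inside the unit circle (|p| < 1).
System is UNSTABLE since at least one |p| >= 1.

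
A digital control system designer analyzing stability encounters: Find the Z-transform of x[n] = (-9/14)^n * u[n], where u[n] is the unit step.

The Z-transform of a^n * u[n] is z/(z-a) for |z| > |a|.
Here a = -9/14, so X(z) = z/(z - (-9/14)) = 14z/(14z + 9)
ROC: |z| > 9/14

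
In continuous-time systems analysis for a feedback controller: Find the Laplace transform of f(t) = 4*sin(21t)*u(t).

Standard pair: sin(wt)*u(t) <-> w/(s^2+w^2)
With w = 21: L{4*sin(21t)*u(t)} = 84/(s^2+441)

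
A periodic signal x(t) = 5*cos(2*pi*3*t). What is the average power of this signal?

Average power of A*cos(wt) is A^2/2.
P = 5^2 / 2 = 25/2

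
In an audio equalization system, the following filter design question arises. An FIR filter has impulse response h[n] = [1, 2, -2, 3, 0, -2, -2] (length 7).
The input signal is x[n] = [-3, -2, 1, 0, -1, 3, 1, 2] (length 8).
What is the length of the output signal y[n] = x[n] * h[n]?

For linear convolution, the output length is:
len(y) = len(x) + len(h) - 1 = 8 + 7 - 1 = 14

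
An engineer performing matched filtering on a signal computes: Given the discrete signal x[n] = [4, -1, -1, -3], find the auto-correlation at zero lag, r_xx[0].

The auto-correlation at zero lag r_xx[0] equals the signal energy.
r_xx[0] = sum of x[n]^2 = 4^2 + (-1)^2 + (-1)^2 + (-3)^2
= 16 + 1 + 1 + 9 = 27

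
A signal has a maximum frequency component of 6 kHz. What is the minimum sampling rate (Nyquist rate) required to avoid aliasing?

By the Nyquist-Shannon sampling theorem,
the minimum sampling rate (Nyquist rate) must be at least 2 * f_max.
Nyquist rate = 2 * 6 kHz = 12 kHz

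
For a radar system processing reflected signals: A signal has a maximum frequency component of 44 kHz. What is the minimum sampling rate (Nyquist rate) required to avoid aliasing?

By the Nyquist-Shannon sampling theorem,
the minimum sampling rate (Nyquist rate) must be at least 2 * f_max.
Nyquist rate = 2 * 44 kHz = 88 kHz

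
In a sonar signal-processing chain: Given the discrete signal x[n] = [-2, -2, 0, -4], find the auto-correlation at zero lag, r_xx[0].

The auto-correlation at zero lag r_xx[0] equals the signal energy.
r_xx[0] = sum of x[n]^2 = (-2)^2 + (-2)^2 + 0^2 + (-4)^2
= 4 + 4 + 0 + 16 = 24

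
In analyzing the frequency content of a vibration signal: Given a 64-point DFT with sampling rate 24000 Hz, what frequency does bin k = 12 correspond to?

The frequency of DFT bin k is: f_k = k * f_s / N
f_12 = 12 * 24000 / 64 = 4500 Hz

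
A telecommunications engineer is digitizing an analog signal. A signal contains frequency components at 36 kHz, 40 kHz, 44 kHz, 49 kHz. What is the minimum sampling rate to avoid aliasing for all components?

The highest frequency component is f_max = 49 kHz.
Nyquist rate = 2 * f_max = 2 * 49 kHz = 98 kHz.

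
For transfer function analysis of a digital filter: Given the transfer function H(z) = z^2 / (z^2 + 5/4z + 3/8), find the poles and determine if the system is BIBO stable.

Poles are roots of the denominator: z^2 + 5/4z + 3/8 = 0.
Quadratic formula: z = [-(5/4) +/- sqrt((5/4)^2 - 4*(3/8))] / 2
Discriminant = 25/16 - 3/2 = 1/16; sqrt = 1/4.
z = (-5/4 +/- 1/4) / 2 => z = -1/2 or z = -3/4.
|p1| = 1/2, |p2| = 3/4.
For BIBO stability, all poles must lie inside the unit circle (|p| < 1).
System is STABLE since both |p| < 1.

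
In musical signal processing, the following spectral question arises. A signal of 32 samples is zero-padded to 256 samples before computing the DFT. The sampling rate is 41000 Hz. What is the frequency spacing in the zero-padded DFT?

Original DFT: N = 32, resolution = f_s/N = 41000/32 = 5125/4 Hz
Zero-padded DFT: N = 256, resolution = f_s/N = 41000/256 = 5125/32 Hz
Zero-padding interpolates the spectrum (finer frequency grid)
but does NOT improve the true spectral resolution (ability to resolve close frequencies).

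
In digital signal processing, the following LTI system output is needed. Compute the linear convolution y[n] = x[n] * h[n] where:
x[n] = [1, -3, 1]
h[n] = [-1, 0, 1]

y[n] = sum_k x[k]*h[n-k]. Output length = len(x) + len(h) - 1 = 3 + 3 - 1 = 5.
y[0] = 1*-1 = -1
y[1] = -3*-1 + 1*0 = 3
y[2] = 1*-1 + -3*0 + 1*1 = 0
y[3] = 1*0 + -3*1 = -3
y[4] = 1*1 = 1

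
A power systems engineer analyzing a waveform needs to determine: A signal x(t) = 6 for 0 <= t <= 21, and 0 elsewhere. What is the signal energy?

Energy = integral of |x(t)|^2 dt over the signal duration
= 6^2 * 21 = 36 * 21 = 756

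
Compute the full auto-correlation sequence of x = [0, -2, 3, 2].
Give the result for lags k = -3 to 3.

r_xx[k] = sum_m x[m]*x[m+k], indexed from 0, for k = -3 to 3:
  r_xx[-3] = x[3]*x[0] = 0
  r_xx[-2] = x[2]*x[0] + x[3]*x[1] = -4
  r_xx[-1] = x[1]*x[0] + x[2]*x[1] + x[3]*x[2] = 0
  r_xx[0] = x[0]*x[0] + x[1]*x[1] + x[2]*x[2] + x[3]*x[3] = 17
  r_xx[1] = x[0]*x[1] + x[1]*x[2] + x[2]*x[3] = 0
  r_xx[2] = x[0]*x[2] + x[1]*x[3] = -4
  r_xx[3] = x[0]*x[3] = 0
r_xx = [0, -4, 0, 17, 0, -4, 0]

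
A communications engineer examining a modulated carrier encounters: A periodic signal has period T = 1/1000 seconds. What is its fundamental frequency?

The fundamental frequency is the reciprocal of the period.
f = 1/T = 1/(1/1000) = 1000 Hz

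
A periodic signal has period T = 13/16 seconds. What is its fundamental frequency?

The fundamental frequency is the reciprocal of the period.
f = 1/T = 1/(13/16) = 16/13 Hz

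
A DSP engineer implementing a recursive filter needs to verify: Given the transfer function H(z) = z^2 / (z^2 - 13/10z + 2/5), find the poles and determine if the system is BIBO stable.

Poles are roots of the denominator: z^2 - 13/10z + 2/5 = 0.
Quadratic formula: z = [-(-13/10) +/- sqrt((-13/10)^2 - 4*(2/5))] / 2
Discriminant = 169/100 - 8/5 = 9/100; sqrt = 3/10.
z = (13/10 +/- 3/10) / 2 => z = 4/5 or z = 1/2.
|p1| = 1/2, |p2| = 4/5.
For BIBO stability, all poles must lie inside the unit circle (|p| < 1).
System is STABLE since both |p| < 1.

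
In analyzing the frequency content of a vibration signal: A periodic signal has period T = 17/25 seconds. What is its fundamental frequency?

The fundamental frequency is the reciprocal of the period.
f = 1/T = 1/(17/25) = 25/17 Hz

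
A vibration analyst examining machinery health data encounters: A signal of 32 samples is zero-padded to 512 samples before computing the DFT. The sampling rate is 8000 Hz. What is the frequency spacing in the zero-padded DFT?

Original DFT: N = 32, resolution = f_s/N = 8000/32 = 250 Hz
Zero-padded DFT: N = 512, resolution = f_s/N = 8000/512 = 125/8 Hz
Zero-padding interpolates the spectrum (finer frequency grid)
but does NOT improve the true spectral resolution (ability to resolve close frequencies).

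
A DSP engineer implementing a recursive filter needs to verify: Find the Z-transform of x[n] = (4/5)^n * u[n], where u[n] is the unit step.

The Z-transform of a^n * u[n] is z/(z-a) for |z| > |a|.
Here a = 4/5, so X(z) = z/(z - (4/5)) = 5z/(5z - 4)
ROC: |z| > 4/5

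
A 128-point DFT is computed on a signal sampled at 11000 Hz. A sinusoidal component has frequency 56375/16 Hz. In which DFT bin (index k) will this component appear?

DFT frequency resolution = f_s/N = 11000/128 = 1375/16 Hz
Bin index k = f_signal / resolution = 56375/16 / 1375/16 = 41
The signal frequency 56375/16 Hz falls in DFT bin k = 41.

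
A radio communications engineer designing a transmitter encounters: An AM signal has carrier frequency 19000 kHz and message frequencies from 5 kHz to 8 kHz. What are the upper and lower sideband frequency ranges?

Upper sideband (USB) = fc + [fm_low, fm_high] = 19000 + [5, 8] = [19005, 19008] kHz
Lower sideband (LSB) = fc - [fm_high, fm_low] = 19000 - [8, 5] = [18992, 18995] kHz
Total occupied spectrum: 18992 kHz to 19008 kHz (plus carrier at 19000 kHz)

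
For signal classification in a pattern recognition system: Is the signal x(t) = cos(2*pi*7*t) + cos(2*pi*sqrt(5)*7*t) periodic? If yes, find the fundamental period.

f1 = 7 Hz, f2 = 7*sqrt(5) Hz
Ratio f2/f1 = sqrt(5), which is irrational.
Since the frequency ratio is irrational, no common period exists.
The signal is not periodic.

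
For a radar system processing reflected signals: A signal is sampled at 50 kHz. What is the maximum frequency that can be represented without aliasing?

The maximum frequency that can be represented without aliasing
is the Nyquist frequency: f_max = f_s / 2 = 50 kHz / 2 = 25 kHz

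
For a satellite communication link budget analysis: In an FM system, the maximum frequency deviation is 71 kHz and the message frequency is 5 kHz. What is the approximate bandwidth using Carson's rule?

Carson's rule: BW = 2*(delta_f + f_m)
= 2*(71 + 5) kHz = 152 kHz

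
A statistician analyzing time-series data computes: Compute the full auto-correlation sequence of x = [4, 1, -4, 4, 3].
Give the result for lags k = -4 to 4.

r_xx[k] = sum_m x[m]*x[m+k], indexed from 0, for k = -4 to 4:
  r_xx[-4] = x[4]*x[0] = 12
  r_xx[-3] = x[3]*x[0] + x[4]*x[1] = 19
  r_xx[-2] = x[2]*x[0] + x[3]*x[1] + x[4]*x[2] = -24
  r_xx[-1] = x[1]*x[0] + x[2]*x[1] + x[3]*x[2] + x[4]*x[3] = -4
  r_xx[0] = x[0]*x[0] + x[1]*x[1] + x[2]*x[2] + x[3]*x[3] + x[4]*x[4] = 58
  r_xx[1] = x[0]*x[1] + x[1]*x[2] + x[2]*x[3] + x[3]*x[4] = -4
  r_xx[2] = x[0]*x[2] + x[1]*x[3] + x[2]*x[4] = -24
  r_xx[3] = x[0]*x[3] + x[1]*x[4] = 19
  r_xx[4] = x[0]*x[4] = 12
r_xx = [12, 19, -24, -4, 58, -4, -24, 19, 12]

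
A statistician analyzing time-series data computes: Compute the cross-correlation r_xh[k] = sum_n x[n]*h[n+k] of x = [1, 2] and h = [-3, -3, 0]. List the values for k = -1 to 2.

Both sequences indexed from 0 and zero outside their support.
Lags with overlap: k = -1 to 2.
  r_xh[-1] = x[1]*h[0] = -6
  r_xh[0] = x[0]*h[0] + x[1]*h[1] = -9
  r_xh[1] = x[0]*h[1] + x[1]*h[2] = -3
  r_xh[2] = x[0]*h[2] = 0
r_xh = [-6, -9, -3, 0] (for k = -1, ..., 2)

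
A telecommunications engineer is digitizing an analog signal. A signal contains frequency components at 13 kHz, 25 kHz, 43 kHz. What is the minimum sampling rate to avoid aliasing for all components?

The highest frequency component is f_max = 43 kHz.
Nyquist rate = 2 * f_max = 2 * 43 kHz = 86 kHz.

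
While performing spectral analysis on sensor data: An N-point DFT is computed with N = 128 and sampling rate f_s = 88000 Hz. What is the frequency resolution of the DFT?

DFT frequency resolution = f_s / N
= 88000 / 128 = 1375/2 Hz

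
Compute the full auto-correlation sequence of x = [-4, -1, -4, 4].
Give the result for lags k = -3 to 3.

r_xx[k] = sum_m x[m]*x[m+k], indexed from 0, for k = -3 to 3:
  r_xx[-3] = x[3]*x[0] = -16
  r_xx[-2] = x[2]*x[0] + x[3]*x[1] = 12
  r_xx[-1] = x[1]*x[0] + x[2]*x[1] + x[3]*x[2] = -8
  r_xx[0] = x[0]*x[0] + x[1]*x[1] + x[2]*x[2] + x[3]*x[3] = 49
  r_xx[1] = x[0]*x[1] + x[1]*x[2] + x[2]*x[3] = -8
  r_xx[2] = x[0]*x[2] + x[1]*x[3] = 12
  r_xx[3] = x[0]*x[3] = -16
r_xx = [-16, 12, -8, 49, -8, 12, -16]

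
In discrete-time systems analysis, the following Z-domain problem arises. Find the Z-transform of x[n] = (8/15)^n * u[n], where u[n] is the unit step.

The Z-transform of a^n * u[n] is z/(z-a) for |z| > |a|.
Here a = 8/15, so X(z) = z/(z - (8/15)) = 15z/(15z - 8)
ROC: |z| > 8/15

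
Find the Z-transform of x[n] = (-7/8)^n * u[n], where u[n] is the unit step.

The Z-transform of a^n * u[n] is z/(z-a) for |z| > |a|.
Here a = -7/8, so X(z) = z/(z - (-7/8)) = 8z/(8z + 7)
ROC: |z| > 7/8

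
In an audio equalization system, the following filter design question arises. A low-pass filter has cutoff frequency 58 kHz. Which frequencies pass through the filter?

A low-pass filter passes all frequencies below the cutoff frequency 58 kHz and attenuates higher frequencies.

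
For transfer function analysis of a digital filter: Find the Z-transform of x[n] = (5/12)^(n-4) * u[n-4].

Time-shifting property: if X(z) = Z{x[n]}, then Z{x[n-d]} = z^(-d) * X(z)
X(z) = z/(z - 5/12) for x[n] = (5/12)^n * u[n]
Z{x[n-4]} = z^(-4) * z/(z - 5/12) = z^(-3)/(z - 5/12)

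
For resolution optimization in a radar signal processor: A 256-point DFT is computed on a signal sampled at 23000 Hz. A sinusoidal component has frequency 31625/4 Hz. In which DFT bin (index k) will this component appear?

DFT frequency resolution = f_s/N = 23000/256 = 2875/32 Hz
Bin index k = f_signal / resolution = 31625/4 / 2875/32 = 88
The signal frequency 31625/4 Hz falls in DFT bin k = 88.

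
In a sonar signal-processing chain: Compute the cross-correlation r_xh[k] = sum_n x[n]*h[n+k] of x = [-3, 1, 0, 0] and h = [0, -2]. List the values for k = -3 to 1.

Both sequences indexed from 0 and zero outside their support.
Lags with overlap: k = -3 to 1.
  r_xh[-3] = x[3]*h[0] = 0
  r_xh[-2] = x[2]*h[0] + x[3]*h[1] = 0
  r_xh[-1] = x[1]*h[0] + x[2]*h[1] = 0
  r_xh[0] = x[0]*h[0] + x[1]*h[1] = -2
  r_xh[1] = x[0]*h[1] = 6
r_xh = [0, 0, 0, -2, 6] (for k = -3, ..., 1)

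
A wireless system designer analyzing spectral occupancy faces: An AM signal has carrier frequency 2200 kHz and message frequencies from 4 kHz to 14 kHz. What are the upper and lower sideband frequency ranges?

Upper sideband (USB) = fc + [fm_low, fm_high] = 2200 + [4, 14] = [2204, 2214] kHz
Lower sideband (LSB) = fc - [fm_high, fm_low] = 2200 - [14, 4] = [2186, 2196] kHz
Total occupied spectrum: 2186 kHz to 2214 kHz (plus carrier at 2200 kHz)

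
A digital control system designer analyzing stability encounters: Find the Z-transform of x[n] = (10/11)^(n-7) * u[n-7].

Time-shifting property: if X(z) = Z{x[n]}, then Z{x[n-d]} = z^(-d) * X(z)
X(z) = z/(z - 10/11) for x[n] = (10/11)^n * u[n]
Z{x[n-7]} = z^(-7) * z/(z - 10/11) = z^(-6)/(z - 10/11)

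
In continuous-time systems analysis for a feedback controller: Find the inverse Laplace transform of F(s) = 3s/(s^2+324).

Standard pair: s/(s^2+w^2) <-> cos(wt)*u(t)
With k=3, w=18: f(t) = 3*cos(18t)*u(t)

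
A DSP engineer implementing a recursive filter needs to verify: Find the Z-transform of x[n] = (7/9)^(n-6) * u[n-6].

Time-shifting property: if X(z) = Z{x[n]}, then Z{x[n-d]} = z^(-d) * X(z)
X(z) = z/(z - 7/9) for x[n] = (7/9)^n * u[n]
Z{x[n-6]} = z^(-6) * z/(z - 7/9) = z^(-5)/(z - 7/9)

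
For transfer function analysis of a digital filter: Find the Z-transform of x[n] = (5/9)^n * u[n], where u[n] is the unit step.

The Z-transform of a^n * u[n] is z/(z-a) for |z| > |a|.
Here a = 5/9, so X(z) = z/(z - (5/9)) = 9z/(9z - 5)
ROC: |z| > 5/9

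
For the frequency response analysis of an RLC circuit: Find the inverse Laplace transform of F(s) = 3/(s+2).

Standard pair: k/(s+a) <-> k*e^(-at)*u(t)
With k=3, a=2: f(t) = 3*e^(-2t)*u(t)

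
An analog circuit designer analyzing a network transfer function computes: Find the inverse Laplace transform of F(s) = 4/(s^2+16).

Standard pair: w/(s^2+w^2) <-> sin(wt)*u(t)
Recognize w^2 = 16, so w = 4; numerator 4 = 1*4.
f(t) = sin(4t)*u(t)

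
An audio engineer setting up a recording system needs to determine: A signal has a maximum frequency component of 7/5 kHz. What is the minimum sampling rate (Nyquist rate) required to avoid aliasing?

By the Nyquist-Shannon sampling theorem,
the minimum sampling rate (Nyquist rate) must be at least 2 * f_max.
Nyquist rate = 2 * 7/5 kHz = 14/5 kHz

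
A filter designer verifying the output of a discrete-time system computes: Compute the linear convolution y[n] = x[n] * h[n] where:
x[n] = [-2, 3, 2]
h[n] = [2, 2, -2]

y[n] = sum_k x[k]*h[n-k]. Output length = len(x) + len(h) - 1 = 3 + 3 - 1 = 5.
y[0] = -2*2 = -4
y[1] = 3*2 + -2*2 = 2
y[2] = 2*2 + 3*2 + -2*-2 = 14
y[3] = 2*2 + 3*-2 = -2
y[4] = 2*-2 = -4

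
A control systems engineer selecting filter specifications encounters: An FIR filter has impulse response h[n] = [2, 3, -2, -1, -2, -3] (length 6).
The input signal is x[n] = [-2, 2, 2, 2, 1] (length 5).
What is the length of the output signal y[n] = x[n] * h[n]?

For linear convolution, the output length is:
len(y) = len(x) + len(h) - 1 = 5 + 6 - 1 = 10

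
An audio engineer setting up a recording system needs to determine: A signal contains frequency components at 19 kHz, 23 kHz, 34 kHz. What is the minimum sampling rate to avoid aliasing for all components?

The highest frequency component is f_max = 34 kHz.
Nyquist rate = 2 * f_max = 2 * 34 kHz = 68 kHz.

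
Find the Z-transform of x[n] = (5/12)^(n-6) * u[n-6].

Time-shifting property: if X(z) = Z{x[n]}, then Z{x[n-d]} = z^(-d) * X(z)
X(z) = z/(z - 5/12) for x[n] = (5/12)^n * u[n]
Z{x[n-6]} = z^(-6) * z/(z - 5/12) = z^(-5)/(z - 5/12)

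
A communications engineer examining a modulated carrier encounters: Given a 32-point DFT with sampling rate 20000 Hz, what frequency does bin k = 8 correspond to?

The frequency of DFT bin k is: f_k = k * f_s / N
f_8 = 8 * 20000 / 32 = 5000 Hz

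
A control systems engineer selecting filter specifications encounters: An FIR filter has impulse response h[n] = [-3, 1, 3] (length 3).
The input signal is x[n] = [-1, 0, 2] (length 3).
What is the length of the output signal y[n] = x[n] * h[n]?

For linear convolution, the output length is:
len(y) = len(x) + len(h) - 1 = 3 + 3 - 1 = 5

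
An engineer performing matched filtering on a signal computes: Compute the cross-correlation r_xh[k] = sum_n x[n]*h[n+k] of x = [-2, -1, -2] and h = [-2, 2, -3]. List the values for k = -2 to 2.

Both sequences indexed from 0 and zero outside their support.
Lags with overlap: k = -2 to 2.
  r_xh[-2] = x[2]*h[0] = 4
  r_xh[-1] = x[1]*h[0] + x[2]*h[1] = -2
  r_xh[0] = x[0]*h[0] + x[1]*h[1] + x[2]*h[2] = 8
  r_xh[1] = x[0]*h[1] + x[1]*h[2] = -1
  r_xh[2] = x[0]*h[2] = 6
r_xh = [4, -2, 8, -1, 6] (for k = -2, ..., 2)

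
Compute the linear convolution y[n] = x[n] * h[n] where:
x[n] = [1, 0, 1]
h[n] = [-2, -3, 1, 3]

y[n] = sum_k x[k]*h[n-k]. Output length = len(x) + len(h) - 1 = 3 + 4 - 1 = 6.
y[0] = 1*-2 = -2
y[1] = 0*-2 + 1*-3 = -3
y[2] = 1*-2 + 0*-3 + 1*1 = -1
y[3] = 1*-3 + 0*1 + 1*3 = 0
y[4] = 1*1 + 0*3 = 1
y[5] = 1*3 = 3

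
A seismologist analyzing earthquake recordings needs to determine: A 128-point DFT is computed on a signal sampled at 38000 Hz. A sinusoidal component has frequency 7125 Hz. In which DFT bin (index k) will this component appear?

DFT frequency resolution = f_s/N = 38000/128 = 2375/8 Hz
Bin index k = f_signal / resolution = 7125 / 2375/8 = 24
The signal frequency 7125 Hz falls in DFT bin k = 24.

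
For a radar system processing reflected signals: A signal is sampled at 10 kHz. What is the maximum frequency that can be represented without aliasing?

The maximum frequency that can be represented without aliasing
is the Nyquist frequency: f_max = f_s / 2 = 10 kHz / 2 = 5 kHz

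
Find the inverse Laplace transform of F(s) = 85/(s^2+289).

Standard pair: w/(s^2+w^2) <-> sin(wt)*u(t)
Recognize w^2 = 289, so w = 17; numerator 85 = 5*17.
f(t) = 5*sin(17t)*u(t)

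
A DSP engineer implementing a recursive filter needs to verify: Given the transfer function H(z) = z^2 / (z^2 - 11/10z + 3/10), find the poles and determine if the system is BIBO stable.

Poles are roots of the denominator: z^2 - 11/10z + 3/10 = 0.
Quadratic formula: z = [-(-11/10) +/- sqrt((-11/10)^2 - 4*(3/10))] / 2
Discriminant = 121/100 - 6/5 = 1/100; sqrt = 1/10.
z = (11/10 +/- 1/10) / 2 => z = 3/5 or z = 1/2.
|p1| = 3/5, |p2| = 1/2.
For BIBO stability, all poles must lie inside the unit circle (|p| < 1).
System is STABLE since both |p| < 1.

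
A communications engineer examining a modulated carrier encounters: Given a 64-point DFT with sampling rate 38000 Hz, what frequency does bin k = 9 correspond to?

The frequency of DFT bin k is: f_k = k * f_s / N
f_9 = 9 * 38000 / 64 = 21375/4 Hz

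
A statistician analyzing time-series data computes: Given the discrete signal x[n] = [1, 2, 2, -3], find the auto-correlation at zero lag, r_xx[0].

The auto-correlation at zero lag r_xx[0] equals the signal energy.
r_xx[0] = sum of x[n]^2 = 1^2 + 2^2 + 2^2 + (-3)^2
= 1 + 4 + 4 + 9 = 18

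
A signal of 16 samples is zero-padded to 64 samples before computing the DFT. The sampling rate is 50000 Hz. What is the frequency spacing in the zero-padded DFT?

Original DFT: N = 16, resolution = f_s/N = 50000/16 = 3125 Hz
Zero-padded DFT: N = 64, resolution = f_s/N = 50000/64 = 3125/4 Hz
Zero-padding interpolates the spectrum (finer frequency grid)
but does NOT improve the true spectral resolution (ability to resolve close frequencies).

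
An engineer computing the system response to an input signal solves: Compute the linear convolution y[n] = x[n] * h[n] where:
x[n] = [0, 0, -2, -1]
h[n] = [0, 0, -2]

y[n] = sum_k x[k]*h[n-k]. Output length = len(x) + len(h) - 1 = 4 + 3 - 1 = 6.
y[0] = 0*0 = 0
y[1] = 0*0 + 0*0 = 0
y[2] = -2*0 + 0*0 + 0*-2 = 0
y[3] = -1*0 + -2*0 + 0*-2 = 0
y[4] = -1*0 + -2*-2 = 4
y[5] = -1*-2 = 2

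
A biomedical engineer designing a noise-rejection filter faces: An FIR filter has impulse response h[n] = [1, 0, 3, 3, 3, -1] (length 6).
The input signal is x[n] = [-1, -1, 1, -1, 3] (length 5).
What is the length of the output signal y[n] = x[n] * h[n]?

For linear convolution, the output length is:
len(y) = len(x) + len(h) - 1 = 5 + 6 - 1 = 10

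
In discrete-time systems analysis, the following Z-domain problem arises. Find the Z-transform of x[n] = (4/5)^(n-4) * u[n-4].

Time-shifting property: if X(z) = Z{x[n]}, then Z{x[n-d]} = z^(-d) * X(z)
X(z) = z/(z - 4/5) for x[n] = (4/5)^n * u[n]
Z{x[n-4]} = z^(-4) * z/(z - 4/5) = z^(-3)/(z - 4/5)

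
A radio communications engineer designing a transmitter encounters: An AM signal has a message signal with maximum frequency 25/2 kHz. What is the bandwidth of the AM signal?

In AM (double-sideband), the bandwidth is twice the message frequency.
BW = 2 * f_m = 2 * 25/2 kHz = 25 kHz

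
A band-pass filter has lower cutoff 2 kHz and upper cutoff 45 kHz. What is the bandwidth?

Bandwidth = f_high - f_low
= 45 kHz - 2 kHz = 43 kHz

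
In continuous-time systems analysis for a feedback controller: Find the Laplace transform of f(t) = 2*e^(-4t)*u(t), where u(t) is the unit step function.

Standard Laplace transform pair:
e^(-at)*u(t) <-> 1/(s+a)
With a = 4: L{2*e^(-4t)*u(t)} = 2/(s+4), ROC: Re(s) > -4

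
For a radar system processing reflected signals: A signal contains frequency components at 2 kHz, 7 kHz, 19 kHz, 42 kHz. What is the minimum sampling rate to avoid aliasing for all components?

The highest frequency component is f_max = 42 kHz.
Nyquist rate = 2 * f_max = 2 * 42 kHz = 84 kHz.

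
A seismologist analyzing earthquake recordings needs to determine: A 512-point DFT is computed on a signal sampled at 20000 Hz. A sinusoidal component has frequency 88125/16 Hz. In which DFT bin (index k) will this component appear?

DFT frequency resolution = f_s/N = 20000/512 = 625/16 Hz
Bin index k = f_signal / resolution = 88125/16 / 625/16 = 141
The signal frequency 88125/16 Hz falls in DFT bin k = 141.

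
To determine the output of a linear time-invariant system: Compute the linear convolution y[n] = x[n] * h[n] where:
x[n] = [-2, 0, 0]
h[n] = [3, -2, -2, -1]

y[n] = sum_k x[k]*h[n-k]. Output length = len(x) + len(h) - 1 = 3 + 4 - 1 = 6.
y[0] = -2*3 = -6
y[1] = 0*3 + -2*-2 = 4
y[2] = 0*3 + 0*-2 + -2*-2 = 4
y[3] = 0*-2 + 0*-2 + -2*-1 = 2
y[4] = 0*-2 + 0*-1 = 0
y[5] = 0*-1 = 0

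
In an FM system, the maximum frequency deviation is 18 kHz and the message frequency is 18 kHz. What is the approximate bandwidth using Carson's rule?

Carson's rule: BW = 2*(delta_f + f_m)
= 2*(18 + 18) kHz = 72 kHz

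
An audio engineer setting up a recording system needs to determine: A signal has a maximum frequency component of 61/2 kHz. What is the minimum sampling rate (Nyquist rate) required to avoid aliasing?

By the Nyquist-Shannon sampling theorem,
the minimum sampling rate (Nyquist rate) must be at least 2 * f_max.
Nyquist rate = 2 * 61/2 kHz = 61 kHz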